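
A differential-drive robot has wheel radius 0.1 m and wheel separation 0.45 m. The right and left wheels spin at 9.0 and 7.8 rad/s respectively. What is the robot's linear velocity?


vR = r*wR = 0.1*9.0 = 0.9 m/s
vL = r*wL = 0.1*7.8 = 0.78 m/s
v = (vR+vL)/2 = 0.84 m/s
omega = (vR-vL)/L = 0.2667 rad/s
linear velocity = 0.84 m/s


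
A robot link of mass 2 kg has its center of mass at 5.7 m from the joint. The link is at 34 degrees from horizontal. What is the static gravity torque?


tau = m*g*L*cos(angle)
= 2 * 9.81 * 5.7 * cos(34 deg)
= 2 * 9.81 * 5.7 * 0.829
= 92.7146 Nm


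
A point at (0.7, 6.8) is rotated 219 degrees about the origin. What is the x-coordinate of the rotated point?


x' = x*cos(theta) - y*sin(theta)
cos(219 deg) = -0.7771, sin(219 deg) = -0.6293
x' = 0.7 * -0.7771 - 6.8 * -0.6293
= -0.544 - -4.2794
= 3.7354


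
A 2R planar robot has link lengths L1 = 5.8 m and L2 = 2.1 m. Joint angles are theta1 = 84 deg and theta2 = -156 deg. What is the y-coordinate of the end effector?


Convert angles to radians: theta1 = 1.4661, theta2 = -2.7227
y = L1*sin(theta1) + L2*sin(theta1+theta2)
y = 5.7682 + -1.9972
y = 3.771


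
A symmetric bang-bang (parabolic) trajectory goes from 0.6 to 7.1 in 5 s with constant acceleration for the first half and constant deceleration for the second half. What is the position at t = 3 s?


Symmetric rest-to-rest: each phase covers (pf-p0)/2 in time T/2. 0.5*a*(T/2)^2 = (pf-p0)/2 => a = 4*(pf-p0)/T^2
a = 4*(7.1-0.6)/5^2 = 1.04
t = 3 is in the deceleration phase (t > T/2).
p = pf - 0.5*a*(T-t)^2 = 7.1 - 0.5*1.04*2^2
= 5.02


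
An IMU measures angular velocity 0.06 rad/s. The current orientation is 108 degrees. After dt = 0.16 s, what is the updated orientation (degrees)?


delta_theta = w * dt = 0.06 * 0.16 = 0.0096 rad
= 0.55 deg
theta_new = 108 + 0.55 = 108.55 deg


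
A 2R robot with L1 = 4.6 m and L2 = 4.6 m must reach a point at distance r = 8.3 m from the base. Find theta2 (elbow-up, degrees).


cos(theta2) = (r^2 - L1^2 - L2^2) / (2*L1*L2)
cos(theta2) = (68.89 - 21.16 - 21.16) / 42.32
cos(theta2) = 0.627836
theta2 = 51.1094 degrees


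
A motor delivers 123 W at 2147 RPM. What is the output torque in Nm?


omega = 2147 * 2*pi/60 = 224.8333 rad/s
tau = P / omega = 123 / 224.8333
= 0.5471 Nm


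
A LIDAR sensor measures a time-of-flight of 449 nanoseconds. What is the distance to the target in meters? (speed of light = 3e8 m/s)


tof = 449 ns = 4.49e-07 s
dist = c * tof / 2
= 3e8 * 4.49e-07 / 2
= 67.35 m


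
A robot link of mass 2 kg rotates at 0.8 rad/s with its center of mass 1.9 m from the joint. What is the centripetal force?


F = m * omega^2 * r
= 2 * 0.8^2 * 1.9
= 2 * 0.64 * 1.9
= 2.432 N


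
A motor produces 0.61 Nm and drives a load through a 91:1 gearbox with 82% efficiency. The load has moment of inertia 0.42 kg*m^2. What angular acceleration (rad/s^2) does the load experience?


tau_out = tau_motor * N * eta
= 0.61 * 91 * 0.82 = 45.5182 Nm
alpha = tau_out / I = 45.5182 / 0.42
= 108.3767 rad/s^2


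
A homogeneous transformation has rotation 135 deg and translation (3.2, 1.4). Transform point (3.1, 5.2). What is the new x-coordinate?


x' = cos(theta)*px - sin(theta)*py + tx
= -0.7071*3.1 - 0.7071*5.2 + 3.2
= -2.669


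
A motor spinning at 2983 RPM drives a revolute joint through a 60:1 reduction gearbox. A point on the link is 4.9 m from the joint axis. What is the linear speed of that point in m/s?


omega_motor = 2983 * 2*pi/60 = 312.379 rad/s
omega_joint = omega_motor / 60 = 5.2063 rad/s
v = omega_joint * r = 5.2063 * 4.9
= 25.511 m/s


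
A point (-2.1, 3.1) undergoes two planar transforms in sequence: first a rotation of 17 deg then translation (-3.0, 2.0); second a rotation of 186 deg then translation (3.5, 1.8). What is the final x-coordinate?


After transform 1:
x1 = cos(17)*-2.1 - sin(17)*3.1 + -3.0 = -5.9146
y1 = sin(17)*-2.1 + cos(17)*3.1 + 2.0 = 4.3506
After transform 2:
x2 = cos(186)*-5.9146 - sin(186)*4.3506 + 3.5
= 9.8369


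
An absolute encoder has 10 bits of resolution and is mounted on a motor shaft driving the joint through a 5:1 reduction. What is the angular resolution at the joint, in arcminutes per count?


counts = 2^10 = 1024
effective counts at joint = 1024 * 5 = 5120
resolution = 360*60 / 5120
= 4.2188 arcmin/count


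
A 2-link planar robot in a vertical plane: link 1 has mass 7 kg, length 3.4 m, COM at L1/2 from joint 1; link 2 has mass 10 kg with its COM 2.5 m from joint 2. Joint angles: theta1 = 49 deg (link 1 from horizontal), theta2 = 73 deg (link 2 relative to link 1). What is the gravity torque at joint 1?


Horizontal distance from joint 1 to link-1 COM:
  x_c1 = (L1/2)*cos(t1) = 1.7 * 0.6561 = 1.1153 m
Horizontal distance from joint 1 to link-2 COM:
  x_c2 = L1*cos(t1) + Lc2*cos(t1+t2)
       = 3.4*0.6561 + 2.5*-0.5299 = 0.9058 m
tau1 = m1*g*x_c1 + m2*g*x_c2
     = 7*9.81*1.1153 + 10*9.81*0.9058
     = 76.5877 + 88.8592
     = 165.4469 Nm


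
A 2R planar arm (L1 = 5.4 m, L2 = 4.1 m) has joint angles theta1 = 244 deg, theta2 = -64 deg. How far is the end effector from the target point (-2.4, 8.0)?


End effector via forward kinematics:
x = L1*cos(t1) + L2*cos(t1+t2) = -6.4672
y = L1*sin(t1) + L2*sin(t1+t2) = -4.8535
Distance to target:
d = sqrt((-2.4 - -6.4672)^2 + (8.0 - -4.8535)^2)
= sqrt(16.5421 + 165.2121)
= 13.4816 m


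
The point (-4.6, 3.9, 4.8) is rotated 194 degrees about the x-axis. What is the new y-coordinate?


Rotation about x-axis: y' = y*cos(theta) - z*sin(theta)
= 3.9 * -0.9703 - 4.8 * -0.2419
= -2.6229


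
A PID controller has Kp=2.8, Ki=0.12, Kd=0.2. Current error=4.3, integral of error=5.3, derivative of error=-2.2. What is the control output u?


u = Kp*e + Ki*int(e) + Kd*de/dt
= 2.8*4.3 + 0.12*5.3 + 0.2*(-2.2)
= 12.04 + 0.636 + -0.44
= 12.236


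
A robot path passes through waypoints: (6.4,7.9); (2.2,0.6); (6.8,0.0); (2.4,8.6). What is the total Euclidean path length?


Segment lengths:
  seg1 = sqrt((-4.2)^2 + (-7.3)^2) = 8.422
  seg2 = sqrt((4.6)^2 + (-0.6)^2) = 4.639
  seg3 = sqrt((-4.4)^2 + (8.6)^2) = 9.6602
Total = 22.7212


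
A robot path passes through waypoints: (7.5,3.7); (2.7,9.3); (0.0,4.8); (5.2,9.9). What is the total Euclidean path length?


Segment lengths:
  seg1 = sqrt((-4.8)^2 + (5.6)^2) = 7.3756
  seg2 = sqrt((-2.7)^2 + (-4.5)^2) = 5.2479
  seg3 = sqrt((5.2)^2 + (5.1)^2) = 7.2835
Total = 19.907


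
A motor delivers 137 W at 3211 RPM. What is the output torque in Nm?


omega = 3211 * 2*pi/60 = 336.2551 rad/s
tau = P / omega = 137 / 336.2551
= 0.4074 Nm


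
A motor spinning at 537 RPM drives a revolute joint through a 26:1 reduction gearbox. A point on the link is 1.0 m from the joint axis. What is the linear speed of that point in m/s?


omega_motor = 537 * 2*pi/60 = 56.2345 rad/s
omega_joint = omega_motor / 26 = 2.1629 rad/s
v = omega_joint * r = 2.1629 * 1.0
= 2.1629 m/s


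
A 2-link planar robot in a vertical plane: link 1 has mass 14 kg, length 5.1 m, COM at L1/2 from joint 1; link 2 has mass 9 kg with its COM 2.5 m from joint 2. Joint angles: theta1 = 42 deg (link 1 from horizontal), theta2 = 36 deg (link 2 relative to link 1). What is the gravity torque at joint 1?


Horizontal distance from joint 1 to link-1 COM:
  x_c1 = (L1/2)*cos(t1) = 2.55 * 0.7431 = 1.895 m
Horizontal distance from joint 1 to link-2 COM:
  x_c2 = L1*cos(t1) + Lc2*cos(t1+t2)
       = 5.1*0.7431 + 2.5*0.2079 = 4.3098 m
tau1 = m1*g*x_c1 + m2*g*x_c2
     = 14*9.81*1.895 + 9*9.81*4.3098
     = 260.262 + 380.5138
     = 640.7758 Nm


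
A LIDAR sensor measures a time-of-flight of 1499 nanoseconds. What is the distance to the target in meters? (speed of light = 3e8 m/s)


tof = 1499 ns = 1.499e-06 s
dist = c * tof / 2
= 3e8 * 1.499e-06 / 2
= 224.85 m


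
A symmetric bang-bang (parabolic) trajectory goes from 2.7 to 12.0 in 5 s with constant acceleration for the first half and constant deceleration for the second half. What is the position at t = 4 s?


Symmetric rest-to-rest: each phase covers (pf-p0)/2 in time T/2. 0.5*a*(T/2)^2 = (pf-p0)/2 => a = 4*(pf-p0)/T^2
a = 4*(12.0-2.7)/5^2 = 1.488
t = 4 is in the deceleration phase (t > T/2).
p = pf - 0.5*a*(T-t)^2 = 12.0 - 0.5*1.488*1^2
= 11.256


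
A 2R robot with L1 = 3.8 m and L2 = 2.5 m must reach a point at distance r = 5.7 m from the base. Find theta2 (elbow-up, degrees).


cos(theta2) = (r^2 - L1^2 - L2^2) / (2*L1*L2)
cos(theta2) = (32.49 - 14.44 - 6.25) / 19.0
cos(theta2) = 0.621053
theta2 = 51.607 degrees


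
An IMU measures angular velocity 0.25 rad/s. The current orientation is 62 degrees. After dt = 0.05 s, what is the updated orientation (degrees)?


delta_theta = w * dt = 0.25 * 0.05 = 0.0125 rad
= 0.7162 deg
theta_new = 62 + 0.7162 = 62.7162 deg


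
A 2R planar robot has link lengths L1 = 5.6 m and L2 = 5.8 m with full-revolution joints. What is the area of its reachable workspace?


r_max = L1 + L2 = 11.4 m
r_min = |L1 - L2| = 0.2 m
Area = pi*(r_max^2 - r_min^2)
= pi*(129.96 - 0.04)
= pi * 129.92
= 408.1557 m^2


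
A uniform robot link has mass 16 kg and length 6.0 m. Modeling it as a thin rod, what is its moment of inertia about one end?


I = (1/3) * m * L^2
= (1/3) * 16 * 6.0^2
= 0.333333 * 16 * 36.0
= 192.0 kg*m^2


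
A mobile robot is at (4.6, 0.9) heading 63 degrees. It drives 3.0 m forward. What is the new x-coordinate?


x_new = x0 + d*cos(theta)
= 4.6 + 3.0*cos(63)
= 4.6 + 1.362
= 5.962


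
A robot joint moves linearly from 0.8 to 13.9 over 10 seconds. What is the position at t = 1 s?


s = t/T = 1/10 = 0.1
p(t) = p0 + (pf-p0)*s
= 0.8 + (13.9 - 0.8) * 0.1
= 2.11


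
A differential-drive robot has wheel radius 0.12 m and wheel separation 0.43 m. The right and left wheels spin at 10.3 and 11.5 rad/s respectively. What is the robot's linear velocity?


vR = r*wR = 0.12*10.3 = 1.236 m/s
vL = r*wL = 0.12*11.5 = 1.38 m/s
v = (vR+vL)/2 = 1.308 m/s
omega = (vR-vL)/L = -0.3349 rad/s
linear velocity = 1.308 m/s


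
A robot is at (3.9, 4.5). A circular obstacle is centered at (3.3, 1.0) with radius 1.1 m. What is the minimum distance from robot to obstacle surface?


center_dist = sqrt((3.9-3.3)^2 + (4.5-1.0)^2)
= sqrt(0.36 + 12.25)
= 3.5511
min_dist = center_dist - radius = 3.5511 - 1.1 = 2.4511 m


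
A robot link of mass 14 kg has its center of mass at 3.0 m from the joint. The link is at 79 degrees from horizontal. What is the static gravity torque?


tau = m*g*L*cos(angle)
= 14 * 9.81 * 3.0 * cos(79 deg)
= 14 * 9.81 * 3.0 * 0.1908
= 78.6171 Nm


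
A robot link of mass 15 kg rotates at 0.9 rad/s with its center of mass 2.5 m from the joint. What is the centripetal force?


F = m * omega^2 * r
= 15 * 0.9^2 * 2.5
= 15 * 0.81 * 2.5
= 30.375 N


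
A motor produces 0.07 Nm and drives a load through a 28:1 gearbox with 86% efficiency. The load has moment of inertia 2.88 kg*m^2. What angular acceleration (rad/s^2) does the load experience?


tau_out = tau_motor * N * eta
= 0.07 * 28 * 0.86 = 1.6856 Nm
alpha = tau_out / I = 1.6856 / 2.88
= 0.5853 rad/s^2


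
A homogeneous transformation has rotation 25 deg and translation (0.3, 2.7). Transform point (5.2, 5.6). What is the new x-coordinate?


x' = cos(theta)*px - sin(theta)*py + tx
= 0.9063*5.2 - 0.4226*5.6 + 0.3
= 2.6461


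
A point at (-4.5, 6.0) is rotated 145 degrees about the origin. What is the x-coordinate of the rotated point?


x' = x*cos(theta) - y*sin(theta)
cos(145 deg) = -0.8192, sin(145 deg) = 0.5736
x' = -4.5 * -0.8192 - 6.0 * 0.5736
= 3.6862 - 3.4415
= 0.2447


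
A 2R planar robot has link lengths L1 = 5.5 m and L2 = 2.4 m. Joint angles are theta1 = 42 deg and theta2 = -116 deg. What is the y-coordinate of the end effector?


Convert angles to radians: theta1 = 0.733, theta2 = -2.0246
y = L1*sin(theta1) + L2*sin(theta1+theta2)
y = 3.6802 + -2.307
y = 1.3732


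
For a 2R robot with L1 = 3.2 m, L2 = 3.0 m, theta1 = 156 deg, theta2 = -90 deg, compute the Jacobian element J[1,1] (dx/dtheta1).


J[1,1] = -L1*sin(t1) - L2*sin(t1+t2)
= -3.2*sin(156) - 3.0*sin(66)
= -4.0422


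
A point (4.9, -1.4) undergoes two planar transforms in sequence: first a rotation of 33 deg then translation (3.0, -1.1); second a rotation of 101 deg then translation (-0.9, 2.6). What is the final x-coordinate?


After transform 1:
x1 = cos(33)*4.9 - sin(33)*-1.4 + 3.0 = 7.872
y1 = sin(33)*4.9 + cos(33)*-1.4 + -1.1 = 0.3946
After transform 2:
x2 = cos(101)*7.872 - sin(101)*0.3946 + -0.9
= -2.7894


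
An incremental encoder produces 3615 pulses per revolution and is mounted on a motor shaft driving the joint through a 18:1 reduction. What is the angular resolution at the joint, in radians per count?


counts per rev = 3615
effective counts at joint = 3615 * 18 = 65070
resolution = 2*pi / 65070
= 9.6560e-05 rad/count


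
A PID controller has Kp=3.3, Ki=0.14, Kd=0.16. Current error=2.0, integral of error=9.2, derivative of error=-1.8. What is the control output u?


u = Kp*e + Ki*int(e) + Kd*de/dt
= 3.3*2.0 + 0.14*9.2 + 0.16*(-1.8)
= 6.6 + 1.288 + -0.288
= 7.6


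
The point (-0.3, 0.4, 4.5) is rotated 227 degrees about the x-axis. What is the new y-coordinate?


Rotation about x-axis: y' = y*cos(theta) - z*sin(theta)
= 0.4 * -0.682 - 4.5 * -0.7314
= 3.0183


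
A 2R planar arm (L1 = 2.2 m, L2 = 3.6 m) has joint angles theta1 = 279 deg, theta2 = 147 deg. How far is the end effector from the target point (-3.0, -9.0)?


End effector via forward kinematics:
x = L1*cos(t1) + L2*cos(t1+t2) = 1.8084
y = L1*sin(t1) + L2*sin(t1+t2) = 1.1158
Distance to target:
d = sqrt((-3.0 - 1.8084)^2 + (-9.0 - 1.1158)^2)
= sqrt(23.1208 + 102.3304)
= 11.2005 m


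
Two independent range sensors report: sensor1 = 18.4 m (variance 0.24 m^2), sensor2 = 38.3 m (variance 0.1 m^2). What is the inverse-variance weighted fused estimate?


w1 = (1/var1) / (1/var1 + 1/var2)
   = 4.1667 / (4.1667 + 10.0) = 0.2941
w2 = 1 - w1 = 0.7059
fused = w1*s1 + w2*s2 = 5.4118 + 27.0353
= 32.4471 m


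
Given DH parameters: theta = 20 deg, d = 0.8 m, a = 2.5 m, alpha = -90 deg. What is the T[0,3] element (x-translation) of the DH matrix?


T[0,3] = a * cos(theta)
= 2.5 * cos(20 deg)
= 2.5 * 0.9397
= 2.3492


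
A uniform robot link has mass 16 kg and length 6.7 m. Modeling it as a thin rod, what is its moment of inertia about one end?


I = (1/3) * m * L^2
= (1/3) * 16 * 6.7^2
= 0.333333 * 16 * 44.89
= 239.4133 kg*m^2


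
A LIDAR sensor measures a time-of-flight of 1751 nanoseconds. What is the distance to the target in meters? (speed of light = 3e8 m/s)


tof = 1751 ns = 1.751e-06 s
dist = c * tof / 2
= 3e8 * 1.751e-06 / 2
= 262.65 m


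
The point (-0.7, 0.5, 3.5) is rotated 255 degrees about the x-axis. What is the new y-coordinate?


Rotation about x-axis: y' = y*cos(theta) - z*sin(theta)
= 0.5 * -0.2588 - 3.5 * -0.9659
= 3.2513


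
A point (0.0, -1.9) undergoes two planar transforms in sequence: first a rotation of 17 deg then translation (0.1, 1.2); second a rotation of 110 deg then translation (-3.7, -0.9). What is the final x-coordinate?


After transform 1:
x1 = cos(17)*0.0 - sin(17)*-1.9 + 0.1 = 0.6555
y1 = sin(17)*0.0 + cos(17)*-1.9 + 1.2 = -0.617
After transform 2:
x2 = cos(110)*0.6555 - sin(110)*-0.617 + -3.7
= -3.3444


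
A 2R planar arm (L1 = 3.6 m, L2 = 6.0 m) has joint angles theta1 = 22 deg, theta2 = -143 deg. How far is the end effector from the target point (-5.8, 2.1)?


End effector via forward kinematics:
x = L1*cos(t1) + L2*cos(t1+t2) = 0.2476
y = L1*sin(t1) + L2*sin(t1+t2) = -3.7944
Distance to target:
d = sqrt((-5.8 - 0.2476)^2 + (2.1 - -3.7944)^2)
= sqrt(36.5739 + 34.7442)
= 8.445 m


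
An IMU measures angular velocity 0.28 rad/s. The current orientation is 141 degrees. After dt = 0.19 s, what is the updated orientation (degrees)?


delta_theta = w * dt = 0.28 * 0.19 = 0.0532 rad
= 3.0481 deg
theta_new = 141 + 3.0481 = 144.0481 deg


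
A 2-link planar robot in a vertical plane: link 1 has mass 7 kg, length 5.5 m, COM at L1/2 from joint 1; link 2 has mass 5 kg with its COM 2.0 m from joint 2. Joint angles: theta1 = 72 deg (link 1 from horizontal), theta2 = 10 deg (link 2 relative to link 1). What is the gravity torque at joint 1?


Horizontal distance from joint 1 to link-1 COM:
  x_c1 = (L1/2)*cos(t1) = 2.75 * 0.309 = 0.8498 m
Horizontal distance from joint 1 to link-2 COM:
  x_c2 = L1*cos(t1) + Lc2*cos(t1+t2)
       = 5.5*0.309 + 2.0*0.1392 = 1.9779 m
tau1 = m1*g*x_c1 + m2*g*x_c2
     = 7*9.81*0.8498 + 5*9.81*1.9779
     = 58.3555 + 97.0179
     = 155.3735 Nm


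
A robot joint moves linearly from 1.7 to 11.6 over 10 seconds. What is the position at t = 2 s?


s = t/T = 2/10 = 0.2
p(t) = p0 + (pf-p0)*s
= 1.7 + (11.6 - 1.7) * 0.2
= 3.68


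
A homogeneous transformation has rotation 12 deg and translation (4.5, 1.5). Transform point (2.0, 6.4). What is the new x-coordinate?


x' = cos(theta)*px - sin(theta)*py + tx
= 0.9781*2.0 - 0.2079*6.4 + 4.5
= 5.1257


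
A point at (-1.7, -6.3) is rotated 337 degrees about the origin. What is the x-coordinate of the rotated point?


x' = x*cos(theta) - y*sin(theta)
cos(337 deg) = 0.9205, sin(337 deg) = -0.3907
x' = -1.7 * 0.9205 - -6.3 * -0.3907
= -1.5649 - 2.4616
= -4.0265


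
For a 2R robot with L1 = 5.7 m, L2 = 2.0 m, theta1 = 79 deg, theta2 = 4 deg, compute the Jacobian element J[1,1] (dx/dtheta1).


J[1,1] = -L1*sin(t1) - L2*sin(t1+t2)
= -5.7*sin(79) - 2.0*sin(83)
= -7.5804


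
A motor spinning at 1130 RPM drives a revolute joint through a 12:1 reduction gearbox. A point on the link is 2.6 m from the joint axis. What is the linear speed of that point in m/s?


omega_motor = 1130 * 2*pi/60 = 118.3333 rad/s
omega_joint = omega_motor / 12 = 9.8611 rad/s
v = omega_joint * r = 9.8611 * 2.6
= 25.6389 m/s


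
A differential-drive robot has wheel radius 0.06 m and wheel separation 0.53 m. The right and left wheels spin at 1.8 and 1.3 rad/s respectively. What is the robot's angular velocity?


vR = r*wR = 0.06*1.8 = 0.108 m/s
vL = r*wL = 0.06*1.3 = 0.078 m/s
v = (vR+vL)/2 = 0.093 m/s
omega = (vR-vL)/L = 0.0566 rad/s
angular velocity = 0.0566 rad/s


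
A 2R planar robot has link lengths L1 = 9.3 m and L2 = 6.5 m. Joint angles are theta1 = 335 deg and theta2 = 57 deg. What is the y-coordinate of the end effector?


Convert angles to radians: theta1 = 5.8469, theta2 = 0.9948
y = L1*sin(theta1) + L2*sin(theta1+theta2)
y = -3.9303 + 3.4445
y = -0.4859


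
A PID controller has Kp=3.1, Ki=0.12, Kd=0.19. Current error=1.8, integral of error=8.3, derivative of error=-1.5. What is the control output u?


u = Kp*e + Ki*int(e) + Kd*de/dt
= 3.1*1.8 + 0.12*8.3 + 0.19*(-1.5)
= 5.58 + 0.996 + -0.285
= 6.291


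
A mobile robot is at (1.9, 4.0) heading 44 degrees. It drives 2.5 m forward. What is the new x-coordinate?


x_new = x0 + d*cos(theta)
= 1.9 + 2.5*cos(44)
= 1.9 + 1.7983
= 3.6983


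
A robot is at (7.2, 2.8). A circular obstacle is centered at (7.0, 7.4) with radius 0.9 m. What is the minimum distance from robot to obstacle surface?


center_dist = sqrt((7.2-7.0)^2 + (2.8-7.4)^2)
= sqrt(0.04 + 21.16)
= 4.6043
min_dist = center_dist - radius = 4.6043 - 0.9 = 3.7043 m


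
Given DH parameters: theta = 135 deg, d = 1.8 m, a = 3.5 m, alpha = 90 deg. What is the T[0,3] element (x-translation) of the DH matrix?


T[0,3] = a * cos(theta)
= 3.5 * cos(135 deg)
= 3.5 * -0.7071
= -2.4749


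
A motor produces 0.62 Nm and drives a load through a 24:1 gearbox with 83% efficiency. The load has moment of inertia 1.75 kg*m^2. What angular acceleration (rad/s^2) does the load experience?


tau_out = tau_motor * N * eta
= 0.62 * 24 * 0.83 = 12.3504 Nm
alpha = tau_out / I = 12.3504 / 1.75
= 7.0574 rad/s^2


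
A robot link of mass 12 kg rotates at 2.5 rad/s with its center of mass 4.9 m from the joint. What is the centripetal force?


F = m * omega^2 * r
= 12 * 2.5^2 * 4.9
= 12 * 6.25 * 4.9
= 367.5 N


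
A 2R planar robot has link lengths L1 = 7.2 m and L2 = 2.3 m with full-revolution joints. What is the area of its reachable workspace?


r_max = L1 + L2 = 9.5 m
r_min = |L1 - L2| = 4.9 m
Area = pi*(r_max^2 - r_min^2)
= pi*(90.25 - 24.01)
= pi * 66.24
= 208.0991 m^2


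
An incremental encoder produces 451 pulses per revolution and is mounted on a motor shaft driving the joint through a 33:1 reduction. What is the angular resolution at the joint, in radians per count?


counts per rev = 451
effective counts at joint = 451 * 33 = 14883
resolution = 2*pi / 14883
= 4.2217e-04 rad/count


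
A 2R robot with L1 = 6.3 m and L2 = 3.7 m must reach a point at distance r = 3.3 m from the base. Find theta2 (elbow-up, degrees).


cos(theta2) = (r^2 - L1^2 - L2^2) / (2*L1*L2)
cos(theta2) = (10.89 - 39.69 - 13.69) / 46.62
cos(theta2) = -0.911411
theta2 = 155.7011 degrees


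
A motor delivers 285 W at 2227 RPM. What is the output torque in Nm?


omega = 2227 * 2*pi/60 = 233.2109 rad/s
tau = P / omega = 285 / 233.2109
= 1.2221 Nm


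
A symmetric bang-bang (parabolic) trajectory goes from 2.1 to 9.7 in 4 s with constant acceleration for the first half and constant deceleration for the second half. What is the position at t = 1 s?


Symmetric rest-to-rest: each phase covers (pf-p0)/2 in time T/2. 0.5*a*(T/2)^2 = (pf-p0)/2 => a = 4*(pf-p0)/T^2
a = 4*(9.7-2.1)/4^2 = 1.9
t = 1 is in the acceleration phase (t <= T/2).
p = p0 + 0.5*a*t^2 = 2.1 + 0.5*1.9*1^2
= 3.05


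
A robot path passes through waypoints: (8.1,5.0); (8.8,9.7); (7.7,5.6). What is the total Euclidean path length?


Segment lengths:
  seg1 = sqrt((0.7)^2 + (4.7)^2) = 4.7518
  seg2 = sqrt((-1.1)^2 + (-4.1)^2) = 4.245
Total = 8.9968


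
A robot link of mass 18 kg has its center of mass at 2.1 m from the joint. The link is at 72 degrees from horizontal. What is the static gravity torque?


tau = m*g*L*cos(angle)
= 18 * 9.81 * 2.1 * cos(72 deg)
= 18 * 9.81 * 2.1 * 0.309
= 114.5891 Nm


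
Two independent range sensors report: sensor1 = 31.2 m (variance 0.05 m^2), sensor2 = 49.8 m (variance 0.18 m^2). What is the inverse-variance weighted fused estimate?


w1 = (1/var1) / (1/var1 + 1/var2)
   = 20.0 / (20.0 + 5.5556) = 0.7826
w2 = 1 - w1 = 0.2174
fused = w1*s1 + w2*s2 = 24.4174 + 10.8261
= 35.2435 m


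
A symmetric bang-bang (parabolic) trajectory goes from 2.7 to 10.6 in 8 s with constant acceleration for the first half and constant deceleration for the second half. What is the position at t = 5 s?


Symmetric rest-to-rest: each phase covers (pf-p0)/2 in time T/2. 0.5*a*(T/2)^2 = (pf-p0)/2 => a = 4*(pf-p0)/T^2
a = 4*(10.6-2.7)/8^2 = 0.4937
t = 5 is in the deceleration phase (t > T/2).
p = pf - 0.5*a*(T-t)^2 = 10.6 - 0.5*0.4937*3^2
= 8.3781


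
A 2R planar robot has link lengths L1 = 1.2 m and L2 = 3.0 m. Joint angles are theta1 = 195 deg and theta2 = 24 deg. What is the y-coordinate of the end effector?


Convert angles to radians: theta1 = 3.4034, theta2 = 0.4189
y = L1*sin(theta1) + L2*sin(theta1+theta2)
y = -0.3106 + -1.888
y = -2.1985


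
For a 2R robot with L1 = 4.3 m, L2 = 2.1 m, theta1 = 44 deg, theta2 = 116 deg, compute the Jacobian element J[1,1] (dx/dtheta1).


J[1,1] = -L1*sin(t1) - L2*sin(t1+t2)
= -4.3*sin(44) - 2.1*sin(160)
= -3.7053


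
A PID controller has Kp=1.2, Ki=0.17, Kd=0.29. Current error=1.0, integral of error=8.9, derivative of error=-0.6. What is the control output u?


u = Kp*e + Ki*int(e) + Kd*de/dt
= 1.2*1.0 + 0.17*8.9 + 0.29*(-0.6)
= 1.2 + 1.513 + -0.174
= 2.539


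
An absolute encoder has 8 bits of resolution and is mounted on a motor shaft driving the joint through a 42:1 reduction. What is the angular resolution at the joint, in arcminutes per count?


counts = 2^8 = 256
effective counts at joint = 256 * 42 = 10752
resolution = 360*60 / 10752
= 2.0089 arcmin/count


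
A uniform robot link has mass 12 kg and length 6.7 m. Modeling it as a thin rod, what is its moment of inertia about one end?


I = (1/3) * m * L^2
= (1/3) * 12 * 6.7^2
= 0.333333 * 12 * 44.89
= 179.56 kg*m^2


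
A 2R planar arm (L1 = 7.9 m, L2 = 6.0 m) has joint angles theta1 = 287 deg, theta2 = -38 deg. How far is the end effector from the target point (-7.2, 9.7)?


End effector via forward kinematics:
x = L1*cos(t1) + L2*cos(t1+t2) = 0.1595
y = L1*sin(t1) + L2*sin(t1+t2) = -13.1563
Distance to target:
d = sqrt((-7.2 - 0.1595)^2 + (9.7 - -13.1563)^2)
= sqrt(54.1627 + 522.41)
= 24.0119 m


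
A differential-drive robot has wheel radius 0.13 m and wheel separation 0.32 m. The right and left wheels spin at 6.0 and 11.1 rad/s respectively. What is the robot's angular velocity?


vR = r*wR = 0.13*6.0 = 0.78 m/s
vL = r*wL = 0.13*11.1 = 1.443 m/s
v = (vR+vL)/2 = 1.1115 m/s
omega = (vR-vL)/L = -2.0719 rad/s
angular velocity = -2.0719 rad/s


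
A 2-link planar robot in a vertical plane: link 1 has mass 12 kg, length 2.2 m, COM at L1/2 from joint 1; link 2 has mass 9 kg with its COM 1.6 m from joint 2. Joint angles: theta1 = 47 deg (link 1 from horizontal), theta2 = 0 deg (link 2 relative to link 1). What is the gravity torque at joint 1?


Horizontal distance from joint 1 to link-1 COM:
  x_c1 = (L1/2)*cos(t1) = 1.1 * 0.682 = 0.7502 m
Horizontal distance from joint 1 to link-2 COM:
  x_c2 = L1*cos(t1) + Lc2*cos(t1+t2)
       = 2.2*0.682 + 1.6*0.682 = 2.5916 m
tau1 = m1*g*x_c1 + m2*g*x_c2
     = 12*9.81*0.7502 + 9*9.81*2.5916
     = 88.3133 + 228.8118
     = 317.1251 Nm


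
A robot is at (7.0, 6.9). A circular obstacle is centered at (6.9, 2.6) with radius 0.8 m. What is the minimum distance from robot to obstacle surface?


center_dist = sqrt((7.0-6.9)^2 + (6.9-2.6)^2)
= sqrt(0.01 + 18.49)
= 4.3012
min_dist = center_dist - radius = 4.3012 - 0.8 = 3.5012 m


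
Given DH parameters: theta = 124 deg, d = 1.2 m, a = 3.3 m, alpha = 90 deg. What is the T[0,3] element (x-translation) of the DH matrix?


T[0,3] = a * cos(theta)
= 3.3 * cos(124 deg)
= 3.3 * -0.5592
= -1.8453


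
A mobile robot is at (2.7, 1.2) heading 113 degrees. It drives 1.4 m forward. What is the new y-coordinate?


y_new = y0 + d*sin(theta)
= 1.2 + 1.4*sin(113)
= 1.2 + 1.2887
= 2.4887


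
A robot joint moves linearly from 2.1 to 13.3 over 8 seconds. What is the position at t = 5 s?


s = t/T = 5/8 = 0.625
p(t) = p0 + (pf-p0)*s
= 2.1 + (13.3 - 2.1) * 0.625
= 9.1


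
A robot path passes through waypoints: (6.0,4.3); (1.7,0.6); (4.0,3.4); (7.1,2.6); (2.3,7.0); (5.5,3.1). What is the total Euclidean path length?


Segment lengths:
  seg1 = sqrt((-4.3)^2 + (-3.7)^2) = 5.6727
  seg2 = sqrt((2.3)^2 + (2.8)^2) = 3.6235
  seg3 = sqrt((3.1)^2 + (-0.8)^2) = 3.2016
  seg4 = sqrt((-4.8)^2 + (4.4)^2) = 6.5115
  seg5 = sqrt((3.2)^2 + (-3.9)^2) = 5.0448
Total = 24.0542


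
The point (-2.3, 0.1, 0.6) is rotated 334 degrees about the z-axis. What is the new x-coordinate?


Rotation about z-axis: x' = x*cos(theta) - y*sin(theta)
= -2.3 * 0.8988 - 0.1 * -0.4384
= -2.0234


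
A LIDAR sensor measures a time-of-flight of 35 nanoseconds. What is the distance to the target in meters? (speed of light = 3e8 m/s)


tof = 35 ns = 3.5e-08 s
dist = c * tof / 2
= 3e8 * 3.5e-08 / 2
= 5.25 m


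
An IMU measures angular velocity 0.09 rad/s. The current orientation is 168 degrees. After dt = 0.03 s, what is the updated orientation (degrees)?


delta_theta = w * dt = 0.09 * 0.03 = 0.0027 rad
= 0.1547 deg
theta_new = 168 + 0.1547 = 168.1547 deg


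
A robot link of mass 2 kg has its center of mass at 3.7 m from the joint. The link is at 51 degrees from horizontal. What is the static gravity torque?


tau = m*g*L*cos(angle)
= 2 * 9.81 * 3.7 * cos(51 deg)
= 2 * 9.81 * 3.7 * 0.6293
= 45.6849 Nm


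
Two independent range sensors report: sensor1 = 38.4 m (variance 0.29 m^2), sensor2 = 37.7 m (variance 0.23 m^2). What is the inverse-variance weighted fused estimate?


w1 = (1/var1) / (1/var1 + 1/var2)
   = 3.4483 / (3.4483 + 4.3478) = 0.4423
w2 = 1 - w1 = 0.5577
fused = w1*s1 + w2*s2 = 16.9846 + 21.025
= 38.0096 m


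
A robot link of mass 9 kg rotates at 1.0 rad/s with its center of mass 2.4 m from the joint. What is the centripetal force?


F = m * omega^2 * r
= 9 * 1.0^2 * 2.4
= 9 * 1.0 * 2.4
= 21.6 N


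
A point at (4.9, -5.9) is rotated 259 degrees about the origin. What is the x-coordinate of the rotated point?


x' = x*cos(theta) - y*sin(theta)
cos(259 deg) = -0.1908, sin(259 deg) = -0.9816
x' = 4.9 * -0.1908 - -5.9 * -0.9816
= -0.935 - 5.7916
= -6.7266


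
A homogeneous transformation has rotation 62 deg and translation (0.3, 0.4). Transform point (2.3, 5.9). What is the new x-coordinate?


x' = cos(theta)*px - sin(theta)*py + tx
= 0.4695*2.3 - 0.8829*5.9 + 0.3
= -3.8296


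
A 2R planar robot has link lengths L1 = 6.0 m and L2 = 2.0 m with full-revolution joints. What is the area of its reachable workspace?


r_max = L1 + L2 = 8.0 m
r_min = |L1 - L2| = 4.0 m
Area = pi*(r_max^2 - r_min^2)
= pi*(64.0 - 16.0)
= pi * 48.0
= 150.7964 m^2


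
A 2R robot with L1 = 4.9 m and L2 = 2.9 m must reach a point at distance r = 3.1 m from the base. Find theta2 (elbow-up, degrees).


cos(theta2) = (r^2 - L1^2 - L2^2) / (2*L1*L2)
cos(theta2) = (9.61 - 24.01 - 8.41) / 28.42
cos(theta2) = -0.802604
theta2 = 143.3795 degrees


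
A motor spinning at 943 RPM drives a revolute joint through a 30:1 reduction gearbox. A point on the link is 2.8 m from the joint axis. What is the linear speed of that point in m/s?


omega_motor = 943 * 2*pi/60 = 98.7507 rad/s
omega_joint = omega_motor / 30 = 3.2917 rad/s
v = omega_joint * r = 3.2917 * 2.8
= 9.2167 m/s


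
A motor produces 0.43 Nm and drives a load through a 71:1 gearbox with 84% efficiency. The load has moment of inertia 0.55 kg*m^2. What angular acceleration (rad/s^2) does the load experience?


tau_out = tau_motor * N * eta
= 0.43 * 71 * 0.84 = 25.6452 Nm
alpha = tau_out / I = 25.6452 / 0.55
= 46.6276 rad/s^2


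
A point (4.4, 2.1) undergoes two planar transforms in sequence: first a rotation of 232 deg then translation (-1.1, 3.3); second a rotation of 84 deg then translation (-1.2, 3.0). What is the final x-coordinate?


After transform 1:
x1 = cos(232)*4.4 - sin(232)*2.1 + -1.1 = -2.1541
y1 = sin(232)*4.4 + cos(232)*2.1 + 3.3 = -1.4601
After transform 2:
x2 = cos(84)*-2.1541 - sin(84)*-1.4601 + -1.2
= 0.027


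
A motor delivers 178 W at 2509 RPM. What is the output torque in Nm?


omega = 2509 * 2*pi/60 = 262.7419 rad/s
tau = P / omega = 178 / 262.7419
= 0.6775 Nm


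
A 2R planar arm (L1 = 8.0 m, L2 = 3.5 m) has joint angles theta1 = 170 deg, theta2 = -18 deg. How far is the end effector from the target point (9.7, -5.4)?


End effector via forward kinematics:
x = L1*cos(t1) + L2*cos(t1+t2) = -10.9688
y = L1*sin(t1) + L2*sin(t1+t2) = 3.0323
Distance to target:
d = sqrt((9.7 - -10.9688)^2 + (-5.4 - 3.0323)^2)
= sqrt(427.1984 + 71.1043)
= 22.3227 m


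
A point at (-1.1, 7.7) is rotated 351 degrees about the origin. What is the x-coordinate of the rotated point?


x' = x*cos(theta) - y*sin(theta)
cos(351 deg) = 0.9877, sin(351 deg) = -0.1564
x' = -1.1 * 0.9877 - 7.7 * -0.1564
= -1.0865 - -1.2045
= 0.1181


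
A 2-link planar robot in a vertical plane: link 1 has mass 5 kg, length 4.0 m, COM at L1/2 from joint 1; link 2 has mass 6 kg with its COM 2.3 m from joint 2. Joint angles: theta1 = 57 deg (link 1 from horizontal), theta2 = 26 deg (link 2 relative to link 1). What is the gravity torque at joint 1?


Horizontal distance from joint 1 to link-1 COM:
  x_c1 = (L1/2)*cos(t1) = 2.0 * 0.5446 = 1.0893 m
Horizontal distance from joint 1 to link-2 COM:
  x_c2 = L1*cos(t1) + Lc2*cos(t1+t2)
       = 4.0*0.5446 + 2.3*0.1219 = 2.4589 m
tau1 = m1*g*x_c1 + m2*g*x_c2
     = 5*9.81*1.0893 + 6*9.81*2.4589
     = 53.4291 + 144.7282
     = 198.1573 Nm


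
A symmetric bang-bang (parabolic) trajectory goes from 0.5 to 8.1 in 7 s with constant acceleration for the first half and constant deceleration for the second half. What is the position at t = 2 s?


Symmetric rest-to-rest: each phase covers (pf-p0)/2 in time T/2. 0.5*a*(T/2)^2 = (pf-p0)/2 => a = 4*(pf-p0)/T^2
a = 4*(8.1-0.5)/7^2 = 0.6204
t = 2 is in the acceleration phase (t <= T/2).
p = p0 + 0.5*a*t^2 = 0.5 + 0.5*0.6204*2^2
= 1.7408


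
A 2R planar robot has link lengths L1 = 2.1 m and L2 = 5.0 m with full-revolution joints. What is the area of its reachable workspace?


r_max = L1 + L2 = 7.1 m
r_min = |L1 - L2| = 2.9 m
Area = pi*(r_max^2 - r_min^2)
= pi*(50.41 - 8.41)
= pi * 42.0
= 131.9469 m^2


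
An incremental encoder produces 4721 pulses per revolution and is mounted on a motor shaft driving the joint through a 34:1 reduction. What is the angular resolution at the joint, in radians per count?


counts per rev = 4721
effective counts at joint = 4721 * 34 = 160514
resolution = 2*pi / 160514
= 3.9144e-05 rad/count


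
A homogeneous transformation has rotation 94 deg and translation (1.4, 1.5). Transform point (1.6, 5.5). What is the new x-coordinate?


x' = cos(theta)*px - sin(theta)*py + tx
= -0.0698*1.6 - 0.9976*5.5 + 1.4
= -4.1982


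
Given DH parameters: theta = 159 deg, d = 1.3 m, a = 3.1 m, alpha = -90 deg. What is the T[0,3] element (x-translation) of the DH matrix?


T[0,3] = a * cos(theta)
= 3.1 * cos(159 deg)
= 3.1 * -0.9336
= -2.8941


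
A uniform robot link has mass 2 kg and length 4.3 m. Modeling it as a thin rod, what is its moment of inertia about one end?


I = (1/3) * m * L^2
= (1/3) * 2 * 4.3^2
= 0.333333 * 2 * 18.49
= 12.3267 kg*m^2


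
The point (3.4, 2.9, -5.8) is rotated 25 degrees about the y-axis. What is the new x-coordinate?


Rotation about y-axis: x' = x*cos(theta) + z*sin(theta)
= 3.4 * 0.9063 + -5.8 * 0.4226
= 0.6303


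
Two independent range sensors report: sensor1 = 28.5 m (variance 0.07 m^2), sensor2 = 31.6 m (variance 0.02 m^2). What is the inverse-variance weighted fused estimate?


w1 = (1/var1) / (1/var1 + 1/var2)
   = 14.2857 / (14.2857 + 50.0) = 0.2222
w2 = 1 - w1 = 0.7778
fused = w1*s1 + w2*s2 = 6.3333 + 24.5778
= 30.9111 m


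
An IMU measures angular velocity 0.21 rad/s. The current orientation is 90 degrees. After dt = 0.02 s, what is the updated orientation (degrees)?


delta_theta = w * dt = 0.21 * 0.02 = 0.0042 rad
= 0.2406 deg
theta_new = 90 + 0.2406 = 90.2406 deg


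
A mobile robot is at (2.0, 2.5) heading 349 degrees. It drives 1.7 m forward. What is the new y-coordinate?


y_new = y0 + d*sin(theta)
= 2.5 + 1.7*sin(349)
= 2.5 + -0.3244
= 2.1756


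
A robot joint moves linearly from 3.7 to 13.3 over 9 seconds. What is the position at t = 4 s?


s = t/T = 4/9 = 0.4444
p(t) = p0 + (pf-p0)*s
= 3.7 + (13.3 - 3.7) * 0.4444
= 7.9667


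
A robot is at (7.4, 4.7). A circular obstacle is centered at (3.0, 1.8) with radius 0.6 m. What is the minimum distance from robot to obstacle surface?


center_dist = sqrt((7.4-3.0)^2 + (4.7-1.8)^2)
= sqrt(19.36 + 8.41)
= 5.2697
min_dist = center_dist - radius = 5.2697 - 0.6 = 4.6697 m


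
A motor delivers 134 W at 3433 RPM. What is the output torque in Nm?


omega = 3433 * 2*pi/60 = 359.5029 rad/s
tau = P / omega = 134 / 359.5029
= 0.3727 Nm


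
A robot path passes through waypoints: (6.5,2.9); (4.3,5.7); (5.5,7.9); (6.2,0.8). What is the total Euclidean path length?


Segment lengths:
  seg1 = sqrt((-2.2)^2 + (2.8)^2) = 3.5609
  seg2 = sqrt((1.2)^2 + (2.2)^2) = 2.506
  seg3 = sqrt((0.7)^2 + (-7.1)^2) = 7.1344
Total = 13.2013


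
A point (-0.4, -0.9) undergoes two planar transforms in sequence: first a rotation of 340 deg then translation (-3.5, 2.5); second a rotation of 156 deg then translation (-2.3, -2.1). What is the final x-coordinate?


After transform 1:
x1 = cos(340)*-0.4 - sin(340)*-0.9 + -3.5 = -4.1837
y1 = sin(340)*-0.4 + cos(340)*-0.9 + 2.5 = 1.7911
After transform 2:
x2 = cos(156)*-4.1837 - sin(156)*1.7911 + -2.3
= 0.7935


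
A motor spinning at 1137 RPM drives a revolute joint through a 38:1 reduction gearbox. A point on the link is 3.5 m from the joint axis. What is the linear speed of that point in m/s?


omega_motor = 1137 * 2*pi/60 = 119.0664 rad/s
omega_joint = omega_motor / 38 = 3.1333 rad/s
v = omega_joint * r = 3.1333 * 3.5
= 10.9666 m/s


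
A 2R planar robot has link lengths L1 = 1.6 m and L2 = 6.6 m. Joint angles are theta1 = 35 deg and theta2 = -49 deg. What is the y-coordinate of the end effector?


Convert angles to radians: theta1 = 0.6109, theta2 = -0.8552
y = L1*sin(theta1) + L2*sin(theta1+theta2)
y = 0.9177 + -1.5967
y = -0.679


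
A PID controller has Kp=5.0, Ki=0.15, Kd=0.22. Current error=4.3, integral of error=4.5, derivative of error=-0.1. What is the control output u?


u = Kp*e + Ki*int(e) + Kd*de/dt
= 5.0*4.3 + 0.15*4.5 + 0.22*(-0.1)
= 21.5 + 0.675 + -0.022
= 22.153


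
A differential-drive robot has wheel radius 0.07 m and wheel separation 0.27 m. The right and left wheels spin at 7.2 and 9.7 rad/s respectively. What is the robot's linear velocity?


vR = r*wR = 0.07*7.2 = 0.504 m/s
vL = r*wL = 0.07*9.7 = 0.679 m/s
v = (vR+vL)/2 = 0.5915 m/s
omega = (vR-vL)/L = -0.6481 rad/s
linear velocity = 0.5915 m/s


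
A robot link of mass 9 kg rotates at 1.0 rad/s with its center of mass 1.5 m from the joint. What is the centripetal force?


F = m * omega^2 * r
= 9 * 1.0^2 * 1.5
= 9 * 1.0 * 1.5
= 13.5 N


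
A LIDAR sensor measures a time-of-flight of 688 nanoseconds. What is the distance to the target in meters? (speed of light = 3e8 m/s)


tof = 688 ns = 6.88e-07 s
dist = c * tof / 2
= 3e8 * 6.88e-07 / 2
= 103.2 m


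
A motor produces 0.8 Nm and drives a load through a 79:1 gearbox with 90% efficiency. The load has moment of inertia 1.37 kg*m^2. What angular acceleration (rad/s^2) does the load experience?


tau_out = tau_motor * N * eta
= 0.8 * 79 * 0.9 = 56.88 Nm
alpha = tau_out / I = 56.88 / 1.37
= 41.5182 rad/s^2


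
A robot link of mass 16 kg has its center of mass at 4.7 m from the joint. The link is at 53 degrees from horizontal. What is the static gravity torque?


tau = m*g*L*cos(angle)
= 16 * 9.81 * 4.7 * cos(53 deg)
= 16 * 9.81 * 4.7 * 0.6018
= 443.9662 Nm


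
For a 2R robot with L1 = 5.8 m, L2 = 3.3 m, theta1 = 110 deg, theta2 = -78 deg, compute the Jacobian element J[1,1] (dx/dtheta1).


J[1,1] = -L1*sin(t1) - L2*sin(t1+t2)
= -5.8*sin(110) - 3.3*sin(32)
= -7.199


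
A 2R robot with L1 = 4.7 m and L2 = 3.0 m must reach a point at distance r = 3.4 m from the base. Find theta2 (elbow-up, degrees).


cos(theta2) = (r^2 - L1^2 - L2^2) / (2*L1*L2)
cos(theta2) = (11.56 - 22.09 - 9.0) / 28.2
cos(theta2) = -0.692553
theta2 = 133.8326 degrees


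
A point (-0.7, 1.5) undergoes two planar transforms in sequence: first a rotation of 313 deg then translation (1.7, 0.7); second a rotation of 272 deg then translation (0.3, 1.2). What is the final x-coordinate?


After transform 1:
x1 = cos(313)*-0.7 - sin(313)*1.5 + 1.7 = 2.3196
y1 = sin(313)*-0.7 + cos(313)*1.5 + 0.7 = 2.2349
After transform 2:
x2 = cos(272)*2.3196 - sin(272)*2.2349 + 0.3
= 2.6145


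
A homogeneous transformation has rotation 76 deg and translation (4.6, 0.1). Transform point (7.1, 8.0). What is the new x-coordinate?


x' = cos(theta)*px - sin(theta)*py + tx
= 0.2419*7.1 - 0.9703*8.0 + 4.6
= -1.4447


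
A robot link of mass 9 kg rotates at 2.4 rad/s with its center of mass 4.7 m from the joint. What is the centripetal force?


F = m * omega^2 * r
= 9 * 2.4^2 * 4.7
= 9 * 5.76 * 4.7
= 243.648 N


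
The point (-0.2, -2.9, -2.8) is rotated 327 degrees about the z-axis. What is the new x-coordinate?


Rotation about z-axis: x' = x*cos(theta) - y*sin(theta)
= -0.2 * 0.8387 - -2.9 * -0.5446
= -1.7472


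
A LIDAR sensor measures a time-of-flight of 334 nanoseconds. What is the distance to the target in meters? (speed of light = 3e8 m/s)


tof = 334 ns = 3.34e-07 s
dist = c * tof / 2
= 3e8 * 3.34e-07 / 2
= 50.1 m
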